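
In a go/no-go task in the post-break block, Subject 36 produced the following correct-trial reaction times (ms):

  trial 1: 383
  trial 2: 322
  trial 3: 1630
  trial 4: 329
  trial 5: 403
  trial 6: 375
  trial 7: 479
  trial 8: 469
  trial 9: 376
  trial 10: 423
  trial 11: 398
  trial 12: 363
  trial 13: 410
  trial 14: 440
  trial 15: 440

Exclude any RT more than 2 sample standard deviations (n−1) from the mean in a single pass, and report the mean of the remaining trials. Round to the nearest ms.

401 ms

n = 15, ΣRT = 7240, M = 482.667
Σ(x−M)² = 1439221.33; s = √(1439221.33/14) = 320.627
Cutoffs: 482.667 ± 2·320.627 → [-158.6, 1123.9]
Outside: 1630 → excluded.
Retained (n=14): Σ = 5610, mean = 5610/14 = 400.714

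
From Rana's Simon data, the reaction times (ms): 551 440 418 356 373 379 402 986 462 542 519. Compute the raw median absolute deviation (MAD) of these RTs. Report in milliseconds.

67 ms

Sorted: 356, 373, 379, 402, 418, 440, 462, 519, 542, 551, 986 → median = 440
|x − 440|: 111, 0, 22, 84, 67, 61, 38, 546, 22, 102, 79
Sorted deviations: 0, 22, 22, 38, 61, 67, 79, 84, 102, 111, 546 → MAD = 67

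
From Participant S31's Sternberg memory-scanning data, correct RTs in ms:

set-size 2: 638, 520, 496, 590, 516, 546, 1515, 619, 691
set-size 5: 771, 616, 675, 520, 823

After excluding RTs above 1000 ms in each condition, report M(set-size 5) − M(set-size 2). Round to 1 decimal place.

104.0 ms

set-size 2: exclude 1515
M(set-size 2) = 4616/8 = 577.000
M(set-size 5) = 3405/5 = 681.000
Difference = 681.000 − 577.000 = 104.000 ms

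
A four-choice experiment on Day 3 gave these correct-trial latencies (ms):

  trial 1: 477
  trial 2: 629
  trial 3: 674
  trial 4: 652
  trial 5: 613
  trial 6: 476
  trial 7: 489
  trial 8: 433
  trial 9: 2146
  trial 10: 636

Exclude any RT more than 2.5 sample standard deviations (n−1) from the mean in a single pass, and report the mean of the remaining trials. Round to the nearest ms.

n = 10, ΣRT = 7225, M = 722.500
Σ(x−M)² = 2321254.50; s = √(2321254.50/9) = 507.855
Cutoffs: 722.500 ± 2.5·507.855 → [-547.1, 1992.1]
Outside: 2146 → excluded.
Retained (n=9): Σ = 5079, mean = 5079/9 = 564.333

564 ms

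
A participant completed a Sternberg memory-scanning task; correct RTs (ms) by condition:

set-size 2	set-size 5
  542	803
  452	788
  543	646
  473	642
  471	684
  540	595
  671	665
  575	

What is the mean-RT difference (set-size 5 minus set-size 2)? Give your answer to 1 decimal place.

M(set-size 2) = 4267/8 = 533.375
M(set-size 5) = 4823/7 = 689.000
Difference = 689.000 − 533.375 = 155.625 ms

155.6 ms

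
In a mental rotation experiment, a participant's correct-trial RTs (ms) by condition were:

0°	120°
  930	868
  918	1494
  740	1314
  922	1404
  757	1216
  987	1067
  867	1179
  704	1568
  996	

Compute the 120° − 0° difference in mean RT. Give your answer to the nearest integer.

M(0°) = 7821/9 = 869.000
M(120°) = 10110/8 = 1263.750
Difference = 1263.750 − 869.000 = 394.750 ms

395 ms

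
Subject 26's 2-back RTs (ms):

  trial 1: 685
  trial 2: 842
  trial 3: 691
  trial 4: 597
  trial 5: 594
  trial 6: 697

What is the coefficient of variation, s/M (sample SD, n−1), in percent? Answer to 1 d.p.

13.2%

n = 6, Σ = 4106, M = 684.3333
Σ(x−M)² = 40851.333; s = √(40851.333/5) = 90.3895
CV = 90.3895 / 684.3333 = 0.13208 = 13.208%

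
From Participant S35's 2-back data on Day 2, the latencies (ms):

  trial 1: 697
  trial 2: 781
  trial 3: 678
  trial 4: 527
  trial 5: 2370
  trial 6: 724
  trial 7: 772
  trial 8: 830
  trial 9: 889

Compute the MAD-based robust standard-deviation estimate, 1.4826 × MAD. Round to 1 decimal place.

111.2 ms

Sorted: 527, 678, 697, 724, 772, 781, 830, 889, 2370 → median = 772
|x − 772| sorted: 0, 9, 48, 58, 75, 94, 117, 245, 1598 → MAD = 75
Robust SD ≈ 1.4826 × 75 = 111.195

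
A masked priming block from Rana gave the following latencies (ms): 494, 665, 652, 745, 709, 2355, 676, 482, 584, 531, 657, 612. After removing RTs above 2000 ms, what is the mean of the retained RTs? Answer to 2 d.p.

618.82 ms

Excluded: 2355
Retained (n=11): Σ = 6807
Mean = 6807/11 = 618.8182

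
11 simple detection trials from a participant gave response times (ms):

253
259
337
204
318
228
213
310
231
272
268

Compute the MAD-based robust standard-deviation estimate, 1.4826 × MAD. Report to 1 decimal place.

Sorted: 204, 213, 228, 231, 253, 259, 268, 272, 310, 318, 337 → median = 259
|x − 259| sorted: 0, 6, 9, 13, 28, 31, 46, 51, 55, 59, 78 → MAD = 31
Robust SD ≈ 1.4826 × 31 = 45.961

46.0 ms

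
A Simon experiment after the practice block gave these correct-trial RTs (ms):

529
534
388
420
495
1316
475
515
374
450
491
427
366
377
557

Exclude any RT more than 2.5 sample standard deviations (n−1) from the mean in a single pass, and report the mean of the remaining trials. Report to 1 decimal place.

457.0 ms

n = 15, ΣRT = 7714, M = 514.267
Σ(x−M)² = 744738.93; s = √(744738.93/14) = 230.642
Cutoffs: 514.267 ± 2.5·230.642 → [-62.3, 1090.9]
Outside: 1316 → excluded.
Retained (n=14): Σ = 6398, mean = 6398/14 = 457.000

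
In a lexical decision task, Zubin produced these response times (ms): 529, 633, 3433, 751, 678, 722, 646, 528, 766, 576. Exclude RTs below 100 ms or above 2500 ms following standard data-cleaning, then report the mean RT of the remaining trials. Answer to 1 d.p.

Excluded: 3433
Retained (n=9): Σ = 5829
Mean = 5829/9 = 647.6667

647.7 ms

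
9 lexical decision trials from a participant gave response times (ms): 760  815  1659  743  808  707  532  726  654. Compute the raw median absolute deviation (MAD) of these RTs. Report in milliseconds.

65 ms

Sorted: 532, 654, 707, 726, 743, 760, 808, 815, 1659 → median = 743
|x − 743|: 17, 72, 916, 0, 65, 36, 211, 17, 89
Sorted deviations: 0, 17, 17, 36, 65, 72, 89, 211, 916 → MAD = 65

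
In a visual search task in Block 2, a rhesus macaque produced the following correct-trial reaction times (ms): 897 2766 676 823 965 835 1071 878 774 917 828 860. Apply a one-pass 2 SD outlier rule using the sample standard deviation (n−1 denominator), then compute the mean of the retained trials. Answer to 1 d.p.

n = 12, ΣRT = 12290, M = 1024.167
Σ(x−M)² = 3414185.67; s = √(3414185.67/11) = 557.118
Cutoffs: 1024.167 ± 2·557.118 → [-90.1, 2138.4]
Outside: 2766 → excluded.
Retained (n=11): Σ = 9524, mean = 9524/11 = 865.818

865.8 ms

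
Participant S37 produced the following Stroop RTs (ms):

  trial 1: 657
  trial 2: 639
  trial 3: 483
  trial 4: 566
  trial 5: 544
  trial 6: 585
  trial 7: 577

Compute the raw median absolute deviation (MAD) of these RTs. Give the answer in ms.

Sorted: 483, 544, 566, 577, 585, 639, 657 → median = 577
|x − 577|: 80, 62, 94, 11, 33, 8, 0
Sorted deviations: 0, 8, 11, 33, 62, 80, 94 → MAD = 33

33 ms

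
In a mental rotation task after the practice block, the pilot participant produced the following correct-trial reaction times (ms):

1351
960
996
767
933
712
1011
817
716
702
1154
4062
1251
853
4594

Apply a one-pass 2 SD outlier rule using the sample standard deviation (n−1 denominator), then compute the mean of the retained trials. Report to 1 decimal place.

n = 15, ΣRT = 20879, M = 1391.933
Σ(x−M)² = 20566438.93; s = √(20566438.93/14) = 1212.036
Cutoffs: 1391.933 ± 2·1212.036 → [-1032.1, 3816.0]
Outside: 4062, 4594 → excluded.
Retained (n=13): Σ = 12223, mean = 12223/13 = 940.231

940.2 ms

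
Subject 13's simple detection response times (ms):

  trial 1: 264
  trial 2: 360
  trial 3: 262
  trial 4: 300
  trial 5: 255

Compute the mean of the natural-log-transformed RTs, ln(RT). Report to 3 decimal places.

5.655

ln(RT): 5.5759, 5.8861, 5.5683, 5.7038, 5.5413
Σ ln(RT) = 28.2754
Mean = 28.2754/5 = 5.65509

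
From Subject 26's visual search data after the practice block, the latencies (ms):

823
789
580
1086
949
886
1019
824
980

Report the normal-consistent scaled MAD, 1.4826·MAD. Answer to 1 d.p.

Sorted: 580, 789, 823, 824, 886, 949, 980, 1019, 1086 → median = 886
|x − 886| sorted: 0, 62, 63, 63, 94, 97, 133, 200, 306 → MAD = 94
Robust SD ≈ 1.4826 × 94 = 139.364

139.4 ms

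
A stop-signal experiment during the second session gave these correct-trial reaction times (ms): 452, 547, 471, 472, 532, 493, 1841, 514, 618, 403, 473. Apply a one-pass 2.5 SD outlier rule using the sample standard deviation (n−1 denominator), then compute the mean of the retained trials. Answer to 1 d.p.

497.5 ms

n = 11, ΣRT = 6816, M = 619.636
Σ(x−M)² = 1672308.55; s = √(1672308.55/10) = 408.939
Cutoffs: 619.636 ± 2.5·408.939 → [-402.7, 1642.0]
Outside: 1841 → excluded.
Retained (n=10): Σ = 4975, mean = 4975/10 = 497.500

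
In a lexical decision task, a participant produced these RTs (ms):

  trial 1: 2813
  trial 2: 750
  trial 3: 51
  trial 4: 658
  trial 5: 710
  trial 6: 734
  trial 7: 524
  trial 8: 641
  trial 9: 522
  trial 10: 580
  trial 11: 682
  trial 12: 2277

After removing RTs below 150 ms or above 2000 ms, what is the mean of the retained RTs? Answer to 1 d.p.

644.6 ms

Excluded: 51, 2277, 2813
Retained (n=9): Σ = 5801
Mean = 5801/9 = 644.5556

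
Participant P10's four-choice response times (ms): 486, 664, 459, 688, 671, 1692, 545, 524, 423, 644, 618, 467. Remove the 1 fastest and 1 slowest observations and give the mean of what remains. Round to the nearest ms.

577 ms

Sorted: 423, 459, 467, 486, 524, 545, 618, 644, 664, 671, 688, 1692
Drop lowest 1 (423) and highest 1 (1692)
Remaining (n=10): Σ = 5766, mean = 5766/10 = 576.600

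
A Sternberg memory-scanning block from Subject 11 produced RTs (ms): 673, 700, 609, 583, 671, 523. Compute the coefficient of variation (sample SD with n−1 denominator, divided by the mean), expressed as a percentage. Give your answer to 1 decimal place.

n = 6, Σ = 3759, M = 626.5000
Σ(x−M)² = 22455.500; s = √(22455.500/5) = 67.0157
CV = 67.0157 / 626.5000 = 0.10697 = 10.697%

10.7%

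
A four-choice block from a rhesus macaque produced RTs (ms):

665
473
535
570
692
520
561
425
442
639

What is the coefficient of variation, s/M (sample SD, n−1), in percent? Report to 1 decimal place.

16.7%

n = 10, Σ = 5522, M = 552.2000
Σ(x−M)² = 76125.600; s = √(76125.600/9) = 91.9696
CV = 91.9696 / 552.2000 = 0.16655 = 16.655%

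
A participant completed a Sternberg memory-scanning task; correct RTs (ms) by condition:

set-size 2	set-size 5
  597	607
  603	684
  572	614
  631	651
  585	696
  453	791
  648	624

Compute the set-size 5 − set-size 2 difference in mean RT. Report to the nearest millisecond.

M(set-size 2) = 4089/7 = 584.143
M(set-size 5) = 4667/7 = 666.714
Difference = 666.714 − 584.143 = 82.571 ms

83 ms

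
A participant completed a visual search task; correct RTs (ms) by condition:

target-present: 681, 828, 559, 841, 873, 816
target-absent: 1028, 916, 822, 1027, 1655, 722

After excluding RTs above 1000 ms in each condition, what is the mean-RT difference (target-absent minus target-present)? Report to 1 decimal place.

target-absent: exclude 1028, 1027, 1655
M(target-present) = 4598/6 = 766.333
M(target-absent) = 2460/3 = 820.000
Difference = 820.000 − 766.333 = 53.667 ms

53.7 ms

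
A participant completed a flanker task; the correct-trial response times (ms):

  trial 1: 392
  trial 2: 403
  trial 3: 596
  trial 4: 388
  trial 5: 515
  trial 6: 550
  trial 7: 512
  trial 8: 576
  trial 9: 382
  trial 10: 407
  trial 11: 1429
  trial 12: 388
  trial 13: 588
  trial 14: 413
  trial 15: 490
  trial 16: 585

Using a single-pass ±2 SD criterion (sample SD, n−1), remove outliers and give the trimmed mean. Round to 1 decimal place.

n = 16, ΣRT = 8614, M = 538.375
Σ(x−M)² = 948711.75; s = √(948711.75/15) = 251.490
Cutoffs: 538.375 ± 2·251.490 → [35.4, 1041.4]
Outside: 1429 → excluded.
Retained (n=15): Σ = 7185, mean = 7185/15 = 479.000

479.0 ms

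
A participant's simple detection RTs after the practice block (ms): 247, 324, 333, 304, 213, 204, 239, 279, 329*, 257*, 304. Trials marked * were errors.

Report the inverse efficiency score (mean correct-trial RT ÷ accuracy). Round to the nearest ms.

332 ms

Correct trials (n=9): 247, 324, 333, 304, 213, 204, 239, 279, 304
Mean correct RT = 2447/9 = 271.8889 ms
Proportion correct = 9/11
IES = 271.8889 / (9/11) = 332.309 ms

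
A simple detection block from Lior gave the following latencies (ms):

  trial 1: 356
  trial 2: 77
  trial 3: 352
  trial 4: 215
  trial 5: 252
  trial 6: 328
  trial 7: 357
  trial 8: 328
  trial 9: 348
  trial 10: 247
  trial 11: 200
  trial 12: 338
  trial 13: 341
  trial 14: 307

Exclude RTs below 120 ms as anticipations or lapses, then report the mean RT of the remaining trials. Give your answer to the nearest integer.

305 ms

Excluded: 77
Retained (n=13): Σ = 3969
Mean = 3969/13 = 305.3077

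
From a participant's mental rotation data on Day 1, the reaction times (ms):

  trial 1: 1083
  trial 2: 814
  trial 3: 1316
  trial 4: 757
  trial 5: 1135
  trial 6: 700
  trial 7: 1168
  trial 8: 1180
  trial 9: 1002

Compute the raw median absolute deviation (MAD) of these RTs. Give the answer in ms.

Sorted: 700, 757, 814, 1002, 1083, 1135, 1168, 1180, 1316 → median = 1083
|x − 1083|: 0, 269, 233, 326, 52, 383, 85, 97, 81
Sorted deviations: 0, 52, 81, 85, 97, 233, 269, 326, 383 → MAD = 97

97 ms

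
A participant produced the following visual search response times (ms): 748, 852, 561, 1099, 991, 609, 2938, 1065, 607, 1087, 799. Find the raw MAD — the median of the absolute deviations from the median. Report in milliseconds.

235 ms

Sorted: 561, 607, 609, 748, 799, 852, 991, 1065, 1087, 1099, 2938 → median = 852
|x − 852|: 104, 0, 291, 247, 139, 243, 2086, 213, 245, 235, 53
Sorted deviations: 0, 53, 104, 139, 213, 235, 243, 245, 247, 291, 2086 → MAD = 235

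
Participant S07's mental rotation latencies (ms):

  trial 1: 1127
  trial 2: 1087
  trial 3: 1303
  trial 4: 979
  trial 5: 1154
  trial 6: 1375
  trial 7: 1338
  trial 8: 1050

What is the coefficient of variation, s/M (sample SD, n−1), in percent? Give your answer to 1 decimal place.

n = 8, Σ = 9413, M = 1176.6250
Σ(x−M)² = 147461.875; s = √(147461.875/7) = 145.1412
CV = 145.1412 / 1176.6250 = 0.12335 = 12.335%

12.3%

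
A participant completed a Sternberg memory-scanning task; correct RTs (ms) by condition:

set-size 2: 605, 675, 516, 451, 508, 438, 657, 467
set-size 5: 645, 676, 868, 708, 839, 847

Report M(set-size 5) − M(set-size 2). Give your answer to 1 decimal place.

M(set-size 2) = 4317/8 = 539.625
M(set-size 5) = 4583/6 = 763.833
Difference = 763.833 − 539.625 = 224.208 ms

224.2 ms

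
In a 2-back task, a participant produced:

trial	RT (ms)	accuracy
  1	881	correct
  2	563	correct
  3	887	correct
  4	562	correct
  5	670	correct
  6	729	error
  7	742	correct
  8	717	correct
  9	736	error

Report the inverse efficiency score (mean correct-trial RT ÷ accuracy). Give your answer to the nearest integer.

922 ms

Correct trials (n=7): 881, 563, 887, 562, 670, 742, 717
Mean correct RT = 5022/7 = 717.4286 ms
Proportion correct = 7/9
IES = 717.4286 / (7/9) = 922.408 ms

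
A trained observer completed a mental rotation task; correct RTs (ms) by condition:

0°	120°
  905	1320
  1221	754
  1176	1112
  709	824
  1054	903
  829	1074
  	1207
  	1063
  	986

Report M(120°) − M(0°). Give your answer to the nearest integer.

M(0°) = 5894/6 = 982.333
M(120°) = 9243/9 = 1027.000
Difference = 1027.000 − 982.333 = 44.667 ms

45 ms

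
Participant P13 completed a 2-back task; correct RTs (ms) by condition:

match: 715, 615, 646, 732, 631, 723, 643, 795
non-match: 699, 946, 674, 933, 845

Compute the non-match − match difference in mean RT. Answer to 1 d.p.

131.9 ms

M(match) = 5500/8 = 687.500
M(non-match) = 4097/5 = 819.400
Difference = 819.400 − 687.500 = 131.900 ms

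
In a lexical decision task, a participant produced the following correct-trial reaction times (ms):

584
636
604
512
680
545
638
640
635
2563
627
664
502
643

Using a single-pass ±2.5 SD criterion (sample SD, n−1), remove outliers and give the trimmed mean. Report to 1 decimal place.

608.5 ms

n = 14, ΣRT = 10473, M = 748.071
Σ(x−M)² = 3585700.93; s = √(3585700.93/13) = 525.189
Cutoffs: 748.071 ± 2.5·525.189 → [-564.9, 2061.0]
Outside: 2563 → excluded.
Retained (n=13): Σ = 7910, mean = 7910/13 = 608.462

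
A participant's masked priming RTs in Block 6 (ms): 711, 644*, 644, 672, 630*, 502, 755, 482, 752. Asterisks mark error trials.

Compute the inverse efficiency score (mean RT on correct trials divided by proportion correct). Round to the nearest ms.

830 ms

Correct trials (n=7): 711, 644, 672, 502, 755, 482, 752
Mean correct RT = 4518/7 = 645.4286 ms
Proportion correct = 7/9
IES = 645.4286 / (7/9) = 829.837 ms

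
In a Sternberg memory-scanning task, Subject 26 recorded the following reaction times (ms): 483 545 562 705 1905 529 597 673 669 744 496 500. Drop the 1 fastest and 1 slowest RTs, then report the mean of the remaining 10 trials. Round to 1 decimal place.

602.0 ms

Sorted: 483, 496, 500, 529, 545, 562, 597, 669, 673, 705, 744, 1905
Drop lowest 1 (483) and highest 1 (1905)
Remaining (n=10): Σ = 6020, mean = 6020/10 = 602.000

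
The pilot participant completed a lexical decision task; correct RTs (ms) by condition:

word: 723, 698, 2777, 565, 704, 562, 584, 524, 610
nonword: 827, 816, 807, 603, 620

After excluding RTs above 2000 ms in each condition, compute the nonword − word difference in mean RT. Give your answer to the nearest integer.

113 ms

word: exclude 2777
M(word) = 4970/8 = 621.250
M(nonword) = 3673/5 = 734.600
Difference = 734.600 − 621.250 = 113.350 ms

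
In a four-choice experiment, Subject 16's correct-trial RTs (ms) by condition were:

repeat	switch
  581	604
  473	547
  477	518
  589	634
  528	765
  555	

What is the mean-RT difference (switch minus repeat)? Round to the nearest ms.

80 ms

M(repeat) = 3203/6 = 533.833
M(switch) = 3068/5 = 613.600
Difference = 613.600 − 533.833 = 79.767 ms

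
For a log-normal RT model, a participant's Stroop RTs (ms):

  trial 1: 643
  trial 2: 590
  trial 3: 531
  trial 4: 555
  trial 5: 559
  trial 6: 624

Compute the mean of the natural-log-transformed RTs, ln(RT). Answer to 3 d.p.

6.367

ln(RT): 6.4661, 6.3801, 6.2748, 6.3190, 6.3261, 6.4362
Σ ln(RT) = 38.2023
Mean = 38.2023/6 = 6.36705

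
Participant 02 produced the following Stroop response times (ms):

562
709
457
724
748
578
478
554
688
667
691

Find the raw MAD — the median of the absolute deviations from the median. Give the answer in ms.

81 ms

Sorted: 457, 478, 554, 562, 578, 667, 688, 691, 709, 724, 748 → median = 667
|x − 667|: 105, 42, 210, 57, 81, 89, 189, 113, 21, 0, 24
Sorted deviations: 0, 21, 24, 42, 57, 81, 89, 105, 113, 189, 210 → MAD = 81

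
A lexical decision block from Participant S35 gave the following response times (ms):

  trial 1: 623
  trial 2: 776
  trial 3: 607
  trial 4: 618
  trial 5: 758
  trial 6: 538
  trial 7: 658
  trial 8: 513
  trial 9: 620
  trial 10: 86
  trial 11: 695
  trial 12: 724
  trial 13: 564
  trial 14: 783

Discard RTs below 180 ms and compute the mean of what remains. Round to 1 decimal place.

652.1 ms

Excluded: 86
Retained (n=13): Σ = 8477
Mean = 8477/13 = 652.0769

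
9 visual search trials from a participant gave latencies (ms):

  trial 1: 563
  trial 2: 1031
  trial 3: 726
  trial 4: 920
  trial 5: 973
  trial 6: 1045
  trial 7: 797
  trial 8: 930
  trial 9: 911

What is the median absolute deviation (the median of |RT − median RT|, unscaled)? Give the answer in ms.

Sorted: 563, 726, 797, 911, 920, 930, 973, 1031, 1045 → median = 920
|x − 920|: 357, 111, 194, 0, 53, 125, 123, 10, 9
Sorted deviations: 0, 9, 10, 53, 111, 123, 125, 194, 357 → MAD = 111

111 ms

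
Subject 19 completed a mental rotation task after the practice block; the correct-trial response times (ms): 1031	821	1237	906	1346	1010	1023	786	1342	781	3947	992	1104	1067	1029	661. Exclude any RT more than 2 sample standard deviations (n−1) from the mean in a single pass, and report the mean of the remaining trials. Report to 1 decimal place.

n = 16, ΣRT = 19083, M = 1192.688
Σ(x−M)² = 8650957.44; s = √(8650957.44/15) = 759.428
Cutoffs: 1192.688 ± 2·759.428 → [-326.2, 2711.5]
Outside: 3947 → excluded.
Retained (n=15): Σ = 15136, mean = 15136/15 = 1009.067

1009.1 ms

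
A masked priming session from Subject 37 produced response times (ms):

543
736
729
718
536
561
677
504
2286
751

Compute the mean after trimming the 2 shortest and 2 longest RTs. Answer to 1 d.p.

Sorted: 504, 536, 543, 561, 677, 718, 729, 736, 751, 2286
Drop lowest 2 (504, 536) and highest 2 (751, 2286)
Remaining (n=6): Σ = 3964, mean = 3964/6 = 660.667

660.7 ms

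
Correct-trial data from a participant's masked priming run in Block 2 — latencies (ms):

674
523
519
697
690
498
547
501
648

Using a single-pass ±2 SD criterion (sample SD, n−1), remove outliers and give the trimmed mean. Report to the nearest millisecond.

589 ms

n = 9, ΣRT = 5297, M = 588.556
Σ(x−M)² = 59614.22; s = √(59614.22/8) = 86.324
Cutoffs: 588.556 ± 2·86.324 → [415.9, 761.2]
No RTs fall outside the cutoffs; all 9 retained. Mean = 5297/9 = 588.556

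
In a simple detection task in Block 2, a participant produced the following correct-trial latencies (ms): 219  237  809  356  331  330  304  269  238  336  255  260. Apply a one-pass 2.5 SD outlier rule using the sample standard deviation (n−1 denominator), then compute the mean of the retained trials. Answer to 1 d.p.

285.0 ms

n = 12, ΣRT = 3944, M = 328.667
Σ(x−M)² = 274488.67; s = √(274488.67/11) = 157.967
Cutoffs: 328.667 ± 2.5·157.967 → [-66.3, 723.6]
Outside: 809 → excluded.
Retained (n=11): Σ = 3135, mean = 3135/11 = 285.000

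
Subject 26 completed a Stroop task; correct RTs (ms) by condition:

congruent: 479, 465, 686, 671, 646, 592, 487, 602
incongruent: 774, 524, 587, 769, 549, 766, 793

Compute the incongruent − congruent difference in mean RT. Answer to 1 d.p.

101.8 ms

M(congruent) = 4628/8 = 578.500
M(incongruent) = 4762/7 = 680.286
Difference = 680.286 − 578.500 = 101.786 ms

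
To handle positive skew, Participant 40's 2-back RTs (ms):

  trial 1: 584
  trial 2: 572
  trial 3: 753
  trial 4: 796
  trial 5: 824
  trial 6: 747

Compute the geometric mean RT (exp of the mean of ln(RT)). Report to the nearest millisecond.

705 ms

ln(RT): 6.3699, 6.3491, 6.6241, 6.6796, 6.7142, 6.6161
Mean ln(RT) = 39.3529/6 = 6.55882
Geometric mean = exp(6.55882) = 705.44 ms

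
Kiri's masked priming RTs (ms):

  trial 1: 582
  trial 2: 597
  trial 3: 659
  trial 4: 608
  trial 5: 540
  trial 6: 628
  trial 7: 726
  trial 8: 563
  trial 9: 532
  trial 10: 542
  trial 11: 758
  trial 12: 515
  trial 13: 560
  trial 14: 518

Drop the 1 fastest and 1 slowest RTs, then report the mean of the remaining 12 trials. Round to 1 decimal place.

587.9 ms

Sorted: 515, 518, 532, 540, 542, 560, 563, 582, 597, 608, 628, 659, 726, 758
Drop lowest 1 (515) and highest 1 (758)
Remaining (n=12): Σ = 7055, mean = 7055/12 = 587.917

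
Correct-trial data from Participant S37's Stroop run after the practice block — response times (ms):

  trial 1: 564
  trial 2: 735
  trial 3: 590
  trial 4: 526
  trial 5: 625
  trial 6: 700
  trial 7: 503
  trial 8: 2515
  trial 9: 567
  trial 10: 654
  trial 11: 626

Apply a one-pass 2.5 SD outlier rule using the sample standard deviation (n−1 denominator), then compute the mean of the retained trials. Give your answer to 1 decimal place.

609.0 ms

n = 11, ΣRT = 8605, M = 782.273
Σ(x−M)² = 3351580.18; s = √(3351580.18/10) = 578.928
Cutoffs: 782.273 ± 2.5·578.928 → [-665.0, 2229.6]
Outside: 2515 → excluded.
Retained (n=10): Σ = 6090, mean = 6090/10 = 609.000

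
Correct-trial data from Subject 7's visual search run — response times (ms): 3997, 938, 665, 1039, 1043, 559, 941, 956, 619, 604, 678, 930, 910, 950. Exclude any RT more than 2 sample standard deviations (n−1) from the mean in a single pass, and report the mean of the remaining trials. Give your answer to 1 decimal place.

833.2 ms

n = 14, ΣRT = 14829, M = 1059.214
Σ(x−M)² = 9673418.36; s = √(9673418.36/13) = 862.618
Cutoffs: 1059.214 ± 2·862.618 → [-666.0, 2784.4]
Outside: 3997 → excluded.
Retained (n=13): Σ = 10832, mean = 10832/13 = 833.231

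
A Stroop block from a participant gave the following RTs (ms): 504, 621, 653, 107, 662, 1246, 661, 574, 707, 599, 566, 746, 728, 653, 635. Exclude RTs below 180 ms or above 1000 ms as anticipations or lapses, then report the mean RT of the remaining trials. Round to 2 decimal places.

Excluded: 107, 1246
Retained (n=13): Σ = 8309
Mean = 8309/13 = 639.1538

639.15 ms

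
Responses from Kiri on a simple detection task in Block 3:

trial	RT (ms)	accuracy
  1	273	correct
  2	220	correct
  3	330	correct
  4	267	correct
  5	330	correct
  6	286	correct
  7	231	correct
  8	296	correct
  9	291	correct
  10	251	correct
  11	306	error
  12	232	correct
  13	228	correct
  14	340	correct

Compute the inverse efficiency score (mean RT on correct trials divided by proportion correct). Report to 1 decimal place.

296.2 ms

Correct trials (n=13): 273, 220, 330, 267, 330, 286, 231, 296, 291, 251, 232, 228, 340
Mean correct RT = 3575/13 = 275.0000 ms
Proportion correct = 13/14
IES = 275.0000 / (13/14) = 296.154 ms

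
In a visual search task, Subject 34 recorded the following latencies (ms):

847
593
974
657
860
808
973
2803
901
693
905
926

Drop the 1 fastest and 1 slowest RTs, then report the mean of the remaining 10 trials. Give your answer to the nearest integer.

854 ms

Sorted: 593, 657, 693, 808, 847, 860, 901, 905, 926, 973, 974, 2803
Drop lowest 1 (593) and highest 1 (2803)
Remaining (n=10): Σ = 8544, mean = 8544/10 = 854.400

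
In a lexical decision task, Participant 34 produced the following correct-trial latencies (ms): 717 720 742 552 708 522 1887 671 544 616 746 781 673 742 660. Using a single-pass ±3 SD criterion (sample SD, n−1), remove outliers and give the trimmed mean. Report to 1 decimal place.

n = 15, ΣRT = 11281, M = 752.067
Σ(x−M)² = 1469412.93; s = √(1469412.93/14) = 323.972
Cutoffs: 752.067 ± 3·323.972 → [-219.9, 1724.0]
Outside: 1887 → excluded.
Retained (n=14): Σ = 9394, mean = 9394/14 = 671.000

671.0 ms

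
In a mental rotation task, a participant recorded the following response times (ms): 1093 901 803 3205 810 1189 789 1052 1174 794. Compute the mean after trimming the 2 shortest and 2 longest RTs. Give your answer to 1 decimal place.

Sorted: 789, 794, 803, 810, 901, 1052, 1093, 1174, 1189, 3205
Drop lowest 2 (789, 794) and highest 2 (1189, 3205)
Remaining (n=6): Σ = 5833, mean = 5833/6 = 972.167

972.2 ms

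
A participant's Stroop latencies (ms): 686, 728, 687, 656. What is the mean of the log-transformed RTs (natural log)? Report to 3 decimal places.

ln(RT): 6.5309, 6.5903, 6.5323, 6.4862
Σ ln(RT) = 26.1397
Mean = 26.1397/4 = 6.53492

6.535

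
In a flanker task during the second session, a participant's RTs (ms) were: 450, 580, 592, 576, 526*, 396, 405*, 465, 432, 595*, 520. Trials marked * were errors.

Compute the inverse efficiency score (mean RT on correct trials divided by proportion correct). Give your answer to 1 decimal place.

Correct trials (n=8): 450, 580, 592, 576, 396, 465, 432, 520
Mean correct RT = 4011/8 = 501.3750 ms
Proportion correct = 8/11
IES = 501.3750 / (8/11) = 689.391 ms

689.4 ms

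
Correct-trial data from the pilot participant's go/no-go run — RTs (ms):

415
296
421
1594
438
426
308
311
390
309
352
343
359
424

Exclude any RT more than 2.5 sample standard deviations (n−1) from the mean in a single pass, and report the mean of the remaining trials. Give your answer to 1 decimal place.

n = 14, ΣRT = 6386, M = 456.143
Σ(x−M)² = 1427685.71; s = √(1427685.71/13) = 331.394
Cutoffs: 456.143 ± 2.5·331.394 → [-372.3, 1284.6]
Outside: 1594 → excluded.
Retained (n=13): Σ = 4792, mean = 4792/13 = 368.615

368.6 ms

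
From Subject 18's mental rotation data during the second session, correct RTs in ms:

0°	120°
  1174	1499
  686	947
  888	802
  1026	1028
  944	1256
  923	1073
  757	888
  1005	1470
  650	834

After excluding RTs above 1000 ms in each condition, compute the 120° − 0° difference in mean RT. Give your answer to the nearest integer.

0°: exclude 1174, 1026, 1005
120°: exclude 1499, 1028, 1256, 1073, 1470
M(0°) = 4848/6 = 808.000
M(120°) = 3471/4 = 867.750
Difference = 867.750 − 808.000 = 59.750 ms

60 ms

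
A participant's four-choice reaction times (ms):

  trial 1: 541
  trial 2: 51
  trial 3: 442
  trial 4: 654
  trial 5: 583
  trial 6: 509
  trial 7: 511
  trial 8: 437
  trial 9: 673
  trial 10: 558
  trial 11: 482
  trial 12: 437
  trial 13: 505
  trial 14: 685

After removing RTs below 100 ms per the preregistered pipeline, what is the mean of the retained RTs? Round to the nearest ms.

Excluded: 51
Retained (n=13): Σ = 7017
Mean = 7017/13 = 539.7692

540 ms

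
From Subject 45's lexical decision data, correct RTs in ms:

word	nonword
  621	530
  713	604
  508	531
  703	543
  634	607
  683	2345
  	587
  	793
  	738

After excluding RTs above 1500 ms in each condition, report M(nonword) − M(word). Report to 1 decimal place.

-27.0 ms

nonword: exclude 2345
M(word) = 3862/6 = 643.667
M(nonword) = 4933/8 = 616.625
Difference = 616.625 − 643.667 = -27.042 ms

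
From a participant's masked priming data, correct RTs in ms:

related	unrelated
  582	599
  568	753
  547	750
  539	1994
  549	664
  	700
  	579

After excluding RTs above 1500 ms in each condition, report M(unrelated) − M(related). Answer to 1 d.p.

unrelated: exclude 1994
M(related) = 2785/5 = 557.000
M(unrelated) = 4045/6 = 674.167
Difference = 674.167 − 557.000 = 117.167 ms

117.2 ms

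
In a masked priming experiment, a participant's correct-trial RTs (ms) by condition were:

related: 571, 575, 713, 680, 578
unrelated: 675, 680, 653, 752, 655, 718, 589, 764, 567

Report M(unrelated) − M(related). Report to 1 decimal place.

49.2 ms

M(related) = 3117/5 = 623.400
M(unrelated) = 6053/9 = 672.556
Difference = 672.556 − 623.400 = 49.156 ms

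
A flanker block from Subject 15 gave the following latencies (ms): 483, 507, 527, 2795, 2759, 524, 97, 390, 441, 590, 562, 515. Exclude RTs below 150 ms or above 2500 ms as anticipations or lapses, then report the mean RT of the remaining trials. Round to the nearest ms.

504 ms

Excluded: 97, 2759, 2795
Retained (n=9): Σ = 4539
Mean = 4539/9 = 504.3333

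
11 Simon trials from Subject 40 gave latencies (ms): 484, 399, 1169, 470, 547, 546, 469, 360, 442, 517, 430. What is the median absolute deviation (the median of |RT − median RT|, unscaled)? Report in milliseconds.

47 ms

Sorted: 360, 399, 430, 442, 469, 470, 484, 517, 546, 547, 1169 → median = 470
|x − 470|: 14, 71, 699, 0, 77, 76, 1, 110, 28, 47, 40
Sorted deviations: 0, 1, 14, 28, 40, 47, 71, 76, 77, 110, 699 → MAD = 47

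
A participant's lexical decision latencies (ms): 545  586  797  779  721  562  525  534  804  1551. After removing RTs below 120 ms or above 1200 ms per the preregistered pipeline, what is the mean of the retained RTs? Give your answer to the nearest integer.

650 ms

Excluded: 1551
Retained (n=9): Σ = 5853
Mean = 5853/9 = 650.3333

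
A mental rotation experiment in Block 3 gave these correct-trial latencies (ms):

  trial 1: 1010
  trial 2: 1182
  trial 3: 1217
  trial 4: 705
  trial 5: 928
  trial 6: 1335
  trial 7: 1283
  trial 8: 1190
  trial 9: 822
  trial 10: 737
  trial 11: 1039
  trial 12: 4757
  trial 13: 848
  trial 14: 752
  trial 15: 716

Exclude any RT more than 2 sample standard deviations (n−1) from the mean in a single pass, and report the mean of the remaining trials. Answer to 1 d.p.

n = 15, ΣRT = 18521, M = 1234.733
Σ(x−M)² = 13957126.93; s = √(13957126.93/14) = 998.468
Cutoffs: 1234.733 ± 2·998.468 → [-762.2, 3231.7]
Outside: 4757 → excluded.
Retained (n=14): Σ = 13764, mean = 13764/14 = 983.143

983.1 ms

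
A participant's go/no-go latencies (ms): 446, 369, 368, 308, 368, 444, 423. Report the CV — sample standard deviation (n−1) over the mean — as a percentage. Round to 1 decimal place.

n = 7, Σ = 2726, M = 389.4286
Σ(x−M)² = 15271.714; s = √(15271.714/6) = 50.4508
CV = 50.4508 / 389.4286 = 0.12955 = 12.955%

13.0%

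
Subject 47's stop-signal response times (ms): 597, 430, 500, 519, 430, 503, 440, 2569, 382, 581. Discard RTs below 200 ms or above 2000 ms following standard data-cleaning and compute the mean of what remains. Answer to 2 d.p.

486.89 ms

Excluded: 2569
Retained (n=9): Σ = 4382
Mean = 4382/9 = 486.8889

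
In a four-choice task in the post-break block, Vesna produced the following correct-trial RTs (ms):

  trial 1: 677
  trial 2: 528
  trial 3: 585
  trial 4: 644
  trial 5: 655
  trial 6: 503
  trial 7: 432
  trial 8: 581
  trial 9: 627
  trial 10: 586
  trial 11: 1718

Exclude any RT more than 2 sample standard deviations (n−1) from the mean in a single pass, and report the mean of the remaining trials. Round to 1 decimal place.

n = 11, ΣRT = 7536, M = 685.091
Σ(x−M)² = 1225496.91; s = √(1225496.91/10) = 350.071
Cutoffs: 685.091 ± 2·350.071 → [-15.1, 1385.2]
Outside: 1718 → excluded.
Retained (n=10): Σ = 5818, mean = 5818/10 = 581.800

581.8 ms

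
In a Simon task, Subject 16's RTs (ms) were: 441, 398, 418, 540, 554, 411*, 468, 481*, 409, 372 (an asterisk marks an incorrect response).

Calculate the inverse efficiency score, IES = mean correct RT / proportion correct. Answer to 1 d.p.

562.5 ms

Correct trials (n=8): 441, 398, 418, 540, 554, 468, 409, 372
Mean correct RT = 3600/8 = 450.0000 ms
Proportion correct = 8/10
IES = 450.0000 / (8/10) = 562.500 ms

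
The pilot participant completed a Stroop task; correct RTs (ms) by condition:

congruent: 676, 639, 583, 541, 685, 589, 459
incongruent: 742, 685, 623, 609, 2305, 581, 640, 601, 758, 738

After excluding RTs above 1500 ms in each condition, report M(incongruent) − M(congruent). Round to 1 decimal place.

incongruent: exclude 2305
M(congruent) = 4172/7 = 596.000
M(incongruent) = 5977/9 = 664.111
Difference = 664.111 − 596.000 = 68.111 ms

68.1 ms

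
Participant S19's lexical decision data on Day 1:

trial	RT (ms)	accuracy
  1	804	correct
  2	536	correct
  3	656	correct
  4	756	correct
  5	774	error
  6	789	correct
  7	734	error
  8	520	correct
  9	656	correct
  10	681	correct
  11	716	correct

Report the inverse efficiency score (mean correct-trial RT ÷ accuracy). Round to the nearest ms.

Correct trials (n=9): 804, 536, 656, 756, 789, 520, 656, 681, 716
Mean correct RT = 6114/9 = 679.3333 ms
Proportion correct = 9/11
IES = 679.3333 / (9/11) = 830.296 ms

830 ms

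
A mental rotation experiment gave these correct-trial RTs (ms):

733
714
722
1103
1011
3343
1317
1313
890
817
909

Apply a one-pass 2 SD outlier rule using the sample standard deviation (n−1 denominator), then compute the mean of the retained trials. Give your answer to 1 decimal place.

n = 11, ΣRT = 12872, M = 1170.182
Σ(x−M)² = 5664495.64; s = √(5664495.64/10) = 752.628
Cutoffs: 1170.182 ± 2·752.628 → [-335.1, 2675.4]
Outside: 3343 → excluded.
Retained (n=10): Σ = 9529, mean = 9529/10 = 952.900

952.9 ms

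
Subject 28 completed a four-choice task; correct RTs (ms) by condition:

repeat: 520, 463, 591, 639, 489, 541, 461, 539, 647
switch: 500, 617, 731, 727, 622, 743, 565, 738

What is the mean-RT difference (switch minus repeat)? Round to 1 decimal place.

M(repeat) = 4890/9 = 543.333
M(switch) = 5243/8 = 655.375
Difference = 655.375 − 543.333 = 112.042 ms

112.0 ms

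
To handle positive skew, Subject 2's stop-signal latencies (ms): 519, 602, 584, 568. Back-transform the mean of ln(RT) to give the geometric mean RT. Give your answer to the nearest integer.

567 ms

ln(RT): 6.2519, 6.4003, 6.3699, 6.3421
Mean ln(RT) = 25.3642/4 = 6.34105
Geometric mean = exp(6.34105) = 567.39 ms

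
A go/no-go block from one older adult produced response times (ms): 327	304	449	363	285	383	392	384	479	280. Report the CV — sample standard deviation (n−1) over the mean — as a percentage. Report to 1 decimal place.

18.3%

n = 10, Σ = 3646, M = 364.6000
Σ(x−M)² = 40258.400; s = √(40258.400/9) = 66.8817
CV = 66.8817 / 364.6000 = 0.18344 = 18.344%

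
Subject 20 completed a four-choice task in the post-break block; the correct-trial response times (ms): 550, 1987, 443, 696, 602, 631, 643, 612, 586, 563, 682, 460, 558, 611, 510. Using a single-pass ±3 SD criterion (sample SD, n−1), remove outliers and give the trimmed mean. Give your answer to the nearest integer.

582 ms

n = 15, ΣRT = 10134, M = 675.600
Σ(x−M)² = 1915235.60; s = √(1915235.60/14) = 369.868
Cutoffs: 675.600 ± 3·369.868 → [-434.0, 1785.2]
Outside: 1987 → excluded.
Retained (n=14): Σ = 8147, mean = 8147/14 = 581.929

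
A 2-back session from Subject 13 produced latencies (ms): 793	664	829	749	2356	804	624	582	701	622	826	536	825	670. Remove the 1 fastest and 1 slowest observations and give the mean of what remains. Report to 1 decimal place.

Sorted: 536, 582, 622, 624, 664, 670, 701, 749, 793, 804, 825, 826, 829, 2356
Drop lowest 1 (536) and highest 1 (2356)
Remaining (n=12): Σ = 8689, mean = 8689/12 = 724.083

724.1 ms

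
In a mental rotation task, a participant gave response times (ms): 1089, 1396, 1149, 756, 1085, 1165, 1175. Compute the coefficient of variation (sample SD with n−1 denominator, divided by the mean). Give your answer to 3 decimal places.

0.170

n = 7, Σ = 7815, M = 1116.4286
Σ(x−M)² = 216659.714; s = √(216659.714/6) = 190.0262
CV = 190.0262 / 1116.4286 = 0.17021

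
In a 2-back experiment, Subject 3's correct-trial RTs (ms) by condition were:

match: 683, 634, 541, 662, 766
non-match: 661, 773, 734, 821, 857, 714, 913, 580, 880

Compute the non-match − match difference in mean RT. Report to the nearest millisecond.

113 ms

M(match) = 3286/5 = 657.200
M(non-match) = 6933/9 = 770.333
Difference = 770.333 − 657.200 = 113.133 ms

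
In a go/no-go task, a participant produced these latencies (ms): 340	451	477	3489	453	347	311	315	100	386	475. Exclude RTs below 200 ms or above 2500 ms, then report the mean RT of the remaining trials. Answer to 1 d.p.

395.0 ms

Excluded: 100, 3489
Retained (n=9): Σ = 3555
Mean = 3555/9 = 395.0000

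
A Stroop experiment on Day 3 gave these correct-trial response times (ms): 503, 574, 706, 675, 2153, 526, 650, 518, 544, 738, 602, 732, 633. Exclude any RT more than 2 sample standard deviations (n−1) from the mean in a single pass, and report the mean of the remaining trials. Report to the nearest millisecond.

617 ms

n = 13, ΣRT = 9554, M = 734.923
Σ(x−M)² = 2257496.92; s = √(2257496.92/12) = 433.733
Cutoffs: 734.923 ± 2·433.733 → [-132.5, 1602.4]
Outside: 2153 → excluded.
Retained (n=12): Σ = 7401, mean = 7401/12 = 616.750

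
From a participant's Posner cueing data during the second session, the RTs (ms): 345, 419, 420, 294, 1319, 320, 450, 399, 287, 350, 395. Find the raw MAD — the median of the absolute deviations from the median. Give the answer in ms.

50 ms

Sorted: 287, 294, 320, 345, 350, 395, 399, 419, 420, 450, 1319 → median = 395
|x − 395|: 50, 24, 25, 101, 924, 75, 55, 4, 108, 45, 0
Sorted deviations: 0, 4, 24, 25, 45, 50, 55, 75, 101, 108, 924 → MAD = 50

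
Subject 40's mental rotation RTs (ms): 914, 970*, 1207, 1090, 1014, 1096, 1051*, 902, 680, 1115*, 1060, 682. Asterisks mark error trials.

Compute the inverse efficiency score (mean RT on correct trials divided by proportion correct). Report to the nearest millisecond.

1281 ms

Correct trials (n=9): 914, 1207, 1090, 1014, 1096, 902, 680, 1060, 682
Mean correct RT = 8645/9 = 960.5556 ms
Proportion correct = 9/12
IES = 960.5556 / (9/12) = 1280.741 ms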